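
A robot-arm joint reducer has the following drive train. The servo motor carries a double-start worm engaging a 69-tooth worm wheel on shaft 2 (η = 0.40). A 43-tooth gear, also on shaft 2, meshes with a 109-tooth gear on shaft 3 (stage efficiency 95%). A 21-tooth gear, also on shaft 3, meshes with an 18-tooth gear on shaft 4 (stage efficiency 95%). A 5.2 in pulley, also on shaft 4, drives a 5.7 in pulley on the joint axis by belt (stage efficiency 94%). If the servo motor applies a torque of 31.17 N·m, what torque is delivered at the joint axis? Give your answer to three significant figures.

869 N·m

After the worm (69/2): 31.17 × 34.5 × 0.40 = 430.15 N·m
After the gear mesh (109/43): 430.15 × 2.5349 × 0.95 = 1035.9 N·m
After the gear mesh (18/21): 1035.9 × 0.85714 × 0.95 = 843.48 N·m
After the belt (5.7/5.2): 843.48 × 1.0962 × 0.94 = 869.11 N·m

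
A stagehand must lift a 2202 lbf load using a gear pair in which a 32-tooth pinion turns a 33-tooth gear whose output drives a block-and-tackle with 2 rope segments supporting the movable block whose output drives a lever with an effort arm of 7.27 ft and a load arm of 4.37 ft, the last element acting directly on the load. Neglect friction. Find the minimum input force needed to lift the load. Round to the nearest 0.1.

641.8 lbf

Gear pair MA = 33/32 = 1.0312.
Block-and-tackle MA = number of supporting rope parts = 2.
Lever MA = effort arm / load arm = 7.27/4.37 = 1.6636.
Combined ideal MA = 1.0312 × 2 × 1.6636 = 3.4312.
Effort = load / MA = 2202 / 3.4312 = 641.76 lbf.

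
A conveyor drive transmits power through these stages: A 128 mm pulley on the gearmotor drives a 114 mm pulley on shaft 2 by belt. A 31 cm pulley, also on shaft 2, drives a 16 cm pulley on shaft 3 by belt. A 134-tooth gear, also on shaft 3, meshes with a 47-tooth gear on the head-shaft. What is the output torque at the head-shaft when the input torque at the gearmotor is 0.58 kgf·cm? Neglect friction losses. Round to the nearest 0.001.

0.094 kgf·cm

Belt: ratio = 114/128 = 0.89062; torque at shaft 2 = 0.58 × 0.89062 = 0.51656 kgf·cm.
Belt: ratio = 16/31 = 0.51613; torque at shaft 3 = 0.51656 × 0.51613 = 0.26661 kgf·cm.
Gear mesh: ratio = 47/134 = 0.35075; torque at the head-shaft = 0.26661 × 0.35075 = 0.093513 kgf·cm.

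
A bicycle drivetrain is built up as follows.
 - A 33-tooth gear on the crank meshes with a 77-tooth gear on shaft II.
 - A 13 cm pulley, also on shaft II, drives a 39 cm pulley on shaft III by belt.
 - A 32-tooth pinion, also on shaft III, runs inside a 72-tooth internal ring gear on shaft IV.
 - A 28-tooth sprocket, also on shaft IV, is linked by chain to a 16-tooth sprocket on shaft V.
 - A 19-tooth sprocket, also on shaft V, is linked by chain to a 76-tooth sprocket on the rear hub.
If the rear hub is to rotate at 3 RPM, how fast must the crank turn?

108 RPM

Overall ratio R = 2.3333 × 3 × 2.25 × 0.57143 × 4 = 36.
Required input speed = output speed × R = 3 × 36 = 108 RPM.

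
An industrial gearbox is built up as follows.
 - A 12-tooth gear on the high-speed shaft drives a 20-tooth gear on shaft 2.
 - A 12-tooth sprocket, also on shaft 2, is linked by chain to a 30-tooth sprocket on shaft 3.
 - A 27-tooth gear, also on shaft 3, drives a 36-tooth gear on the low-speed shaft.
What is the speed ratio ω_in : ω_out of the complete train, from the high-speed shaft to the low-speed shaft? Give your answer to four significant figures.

5.556

Each stage contributes driven/driver: gear mesh 20/12 = 1.6667, chain 30/12 = 2.5, gear mesh 36/27 = 1.3333.
Overall: 1.6667 × 2.5 × 1.3333 = 5.5556.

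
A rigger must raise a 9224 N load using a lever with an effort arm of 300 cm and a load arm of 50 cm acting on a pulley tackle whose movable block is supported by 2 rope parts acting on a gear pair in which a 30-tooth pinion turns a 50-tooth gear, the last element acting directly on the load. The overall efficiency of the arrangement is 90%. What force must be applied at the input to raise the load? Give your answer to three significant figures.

Lever MA = effort arm / load arm = 300/50 = 6.
Block-and-tackle MA = number of supporting rope parts = 2.
Gear pair MA = 50/30 = 1.6667.
Combined ideal MA = 6 × 2 × 1.6667 = 20.
Actual MA = 20 × 0.90 = 18.
Effort = load / actual MA = 9224 / 18 = 512.44 N.

512 N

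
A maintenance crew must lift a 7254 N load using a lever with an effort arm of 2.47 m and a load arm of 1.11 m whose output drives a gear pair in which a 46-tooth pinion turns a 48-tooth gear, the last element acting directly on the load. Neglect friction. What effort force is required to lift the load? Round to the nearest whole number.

3124 N

Lever MA = effort arm / load arm = 2.47/1.11 = 2.2252.
Gear pair MA = 48/46 = 1.0435.
Combined ideal MA = 2.2252 × 1.0435 = 2.322.
Effort = load / MA = 7254 / 2.322 = 3124.1 N.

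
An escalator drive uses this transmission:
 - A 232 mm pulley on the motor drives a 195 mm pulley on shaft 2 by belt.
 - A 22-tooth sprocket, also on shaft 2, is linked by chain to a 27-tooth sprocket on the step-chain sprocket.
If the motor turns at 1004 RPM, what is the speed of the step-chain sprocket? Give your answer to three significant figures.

973 RPM

the motor → shaft 2 (belt, 195/232): 1004 ÷ 0.84052 = 1194.5 RPM
shaft 2 → the step-chain sprocket (chain, 27/22): 1194.5 ÷ 1.2273 = 973.3 RPM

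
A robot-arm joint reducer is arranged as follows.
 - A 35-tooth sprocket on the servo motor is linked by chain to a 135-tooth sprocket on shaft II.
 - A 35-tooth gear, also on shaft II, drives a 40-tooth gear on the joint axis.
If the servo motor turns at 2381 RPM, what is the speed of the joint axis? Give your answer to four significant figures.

Chain: ratio = 135/35 = 3.8571, so shaft II turns at 2381 / 3.8571 = 617.3 RPM.
Gear mesh: ratio = 40/35 = 1.1429, so the joint axis turns at 617.3 / 1.1429 = 540.13 RPM.

540.1 RPM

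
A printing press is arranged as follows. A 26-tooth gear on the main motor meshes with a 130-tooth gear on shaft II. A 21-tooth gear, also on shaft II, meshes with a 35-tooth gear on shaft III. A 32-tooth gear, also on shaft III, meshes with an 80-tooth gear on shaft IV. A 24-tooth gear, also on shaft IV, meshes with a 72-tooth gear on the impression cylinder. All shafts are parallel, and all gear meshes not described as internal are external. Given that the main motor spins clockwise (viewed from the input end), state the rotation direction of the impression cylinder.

clockwise

the main motor → shaft II: external mesh, 1 reversal → CCW.
shaft II → shaft III: external mesh, 1 reversal → CW.
shaft III → shaft IV: external mesh, 1 reversal → CCW.
shaft IV → the impression cylinder: external mesh, 1 reversal → CW.
4 reversals in total — an even number — so the impression cylinder turns the same way as the main motor.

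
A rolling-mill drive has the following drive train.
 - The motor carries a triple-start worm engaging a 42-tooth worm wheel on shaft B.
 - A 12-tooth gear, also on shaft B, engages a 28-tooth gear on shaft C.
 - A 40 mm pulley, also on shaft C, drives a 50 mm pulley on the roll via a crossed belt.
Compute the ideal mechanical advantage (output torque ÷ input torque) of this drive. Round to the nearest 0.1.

Each stage contributes driven/driver: worm 42/3 = 14, gear mesh 28/12 = 2.3333, belt 50/40 = 1.25.
Overall: 14 × 2.3333 × 1.25 = 40.833.

40.8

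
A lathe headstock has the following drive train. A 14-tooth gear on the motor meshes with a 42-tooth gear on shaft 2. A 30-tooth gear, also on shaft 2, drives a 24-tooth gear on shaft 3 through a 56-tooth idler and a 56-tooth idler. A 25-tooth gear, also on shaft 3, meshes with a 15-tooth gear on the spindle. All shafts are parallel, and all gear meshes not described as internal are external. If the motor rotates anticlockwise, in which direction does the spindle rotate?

the motor → shaft 2: external mesh, 1 reversal → CW.
shaft 2 → shaft 3: driver → idler → idler → driven is 3 external meshes, 3 reversals → CCW.
shaft 3 → the spindle: external mesh, 1 reversal → CW.
5 reversals in total — an odd number — so the spindle turns opposite to the motor.

clockwise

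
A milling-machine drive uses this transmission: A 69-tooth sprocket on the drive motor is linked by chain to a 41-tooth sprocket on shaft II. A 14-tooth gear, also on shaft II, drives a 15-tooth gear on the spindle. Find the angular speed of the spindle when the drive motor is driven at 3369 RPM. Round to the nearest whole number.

5292 RPM

the drive motor → shaft II (chain, 41/69): 3369 ÷ 0.5942 = 5669.8 RPM
shaft II → the spindle (gear mesh, 15/14): 5669.8 ÷ 1.0714 = 5291.8 RPM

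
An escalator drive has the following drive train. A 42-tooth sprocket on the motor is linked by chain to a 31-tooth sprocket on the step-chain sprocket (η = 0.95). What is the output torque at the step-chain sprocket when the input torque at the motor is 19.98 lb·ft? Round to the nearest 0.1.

chain 31/42 = 0.7381 → τ = 19.98·0.7381·0.95 = 14.01 lb·ft

14.0 lb·ft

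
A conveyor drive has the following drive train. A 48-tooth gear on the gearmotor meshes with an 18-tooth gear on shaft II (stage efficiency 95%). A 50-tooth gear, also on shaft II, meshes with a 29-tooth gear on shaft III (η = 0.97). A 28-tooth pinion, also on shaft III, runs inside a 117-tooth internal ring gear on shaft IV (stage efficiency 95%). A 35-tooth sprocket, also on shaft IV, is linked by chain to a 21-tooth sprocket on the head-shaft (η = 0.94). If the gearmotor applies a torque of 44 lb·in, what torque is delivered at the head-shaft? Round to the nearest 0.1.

After the gear mesh (18/48): 44 × 0.375 × 0.95 = 15.675 lb·in
After the gear mesh (29/50): 15.675 × 0.58 × 0.97 = 8.8188 lb·in
After the internal gear (117/28): 8.8188 × 4.1786 × 0.95 = 35.007 lb·in
After the chain (21/35): 35.007 × 0.6 × 0.94 = 19.744 lb·in

19.7 lb·in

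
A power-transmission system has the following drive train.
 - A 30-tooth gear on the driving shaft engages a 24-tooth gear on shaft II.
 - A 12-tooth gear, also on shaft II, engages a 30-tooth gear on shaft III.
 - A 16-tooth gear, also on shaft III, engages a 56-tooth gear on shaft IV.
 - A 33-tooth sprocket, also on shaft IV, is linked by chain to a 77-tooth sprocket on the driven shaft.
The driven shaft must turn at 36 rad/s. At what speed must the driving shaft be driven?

588 rad/s

Overall ratio R = 0.8 × 2.5 × 3.5 × 2.3333 = 16.333.
Required input speed = output speed × R = 36 × 16.333 = 588 rad/s.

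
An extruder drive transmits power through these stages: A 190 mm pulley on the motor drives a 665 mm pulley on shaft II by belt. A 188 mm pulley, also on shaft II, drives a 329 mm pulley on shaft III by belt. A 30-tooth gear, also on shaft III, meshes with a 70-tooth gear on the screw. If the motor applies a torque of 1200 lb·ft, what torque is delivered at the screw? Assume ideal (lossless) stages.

Belt: ratio = 665/190 = 3.5; torque at shaft II = 1200 × 3.5 = 4200 lb·ft.
Belt: ratio = 329/188 = 1.75; torque at shaft III = 4200 × 1.75 = 7350 lb·ft.
Gear mesh: ratio = 70/30 = 2.3333; torque at the screw = 7350 × 2.3333 = 17150 lb·ft.

17150 lb·ft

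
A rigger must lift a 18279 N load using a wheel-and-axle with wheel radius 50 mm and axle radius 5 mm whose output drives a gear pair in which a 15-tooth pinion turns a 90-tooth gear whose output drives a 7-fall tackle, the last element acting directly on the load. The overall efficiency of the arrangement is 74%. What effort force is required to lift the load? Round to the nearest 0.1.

58.8 N

Wheel-and-axle MA = R/r = 50/5 = 10.
Gear pair MA = 90/15 = 6.
Block-and-tackle MA = number of supporting rope parts = 7.
Combined ideal MA = 10 × 6 × 7 = 420.
Actual MA = 420 × 0.74 = 310.8.
Effort = load / actual MA = 18279 / 310.8 = 58.813 N.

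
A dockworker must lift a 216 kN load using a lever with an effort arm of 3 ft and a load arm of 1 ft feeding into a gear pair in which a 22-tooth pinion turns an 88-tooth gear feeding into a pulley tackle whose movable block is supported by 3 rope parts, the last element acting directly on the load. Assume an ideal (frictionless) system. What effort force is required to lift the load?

6 kN

Lever MA = effort arm / load arm = 3/1 = 3.
Gear pair MA = 88/22 = 4.
Block-and-tackle MA = number of supporting rope parts = 3.
Combined ideal MA = 3 × 4 × 3 = 36.
Effort = load / MA = 216 / 36 = 6 kN.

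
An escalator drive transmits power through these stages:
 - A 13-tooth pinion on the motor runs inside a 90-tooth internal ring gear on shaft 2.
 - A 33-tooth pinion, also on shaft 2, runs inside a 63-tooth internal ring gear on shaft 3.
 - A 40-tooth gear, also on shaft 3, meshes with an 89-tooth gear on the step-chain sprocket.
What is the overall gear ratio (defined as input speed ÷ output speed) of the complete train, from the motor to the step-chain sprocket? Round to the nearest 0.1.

Each stage contributes driven/driver: internal gear 90/13 = 6.9231, internal gear 63/33 = 1.9091, gear mesh 89/40 = 2.225.
Overall: 6.9231 × 1.9091 × 2.225 = 29.407.

29.4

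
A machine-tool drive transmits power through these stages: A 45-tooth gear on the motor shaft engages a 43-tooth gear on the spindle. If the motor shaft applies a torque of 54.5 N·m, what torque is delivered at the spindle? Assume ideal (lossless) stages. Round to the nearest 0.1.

52.1 N·m

Gear mesh: ratio = 43/45 = 0.95556; torque at the spindle = 54.5 × 0.95556 = 52.078 N·m.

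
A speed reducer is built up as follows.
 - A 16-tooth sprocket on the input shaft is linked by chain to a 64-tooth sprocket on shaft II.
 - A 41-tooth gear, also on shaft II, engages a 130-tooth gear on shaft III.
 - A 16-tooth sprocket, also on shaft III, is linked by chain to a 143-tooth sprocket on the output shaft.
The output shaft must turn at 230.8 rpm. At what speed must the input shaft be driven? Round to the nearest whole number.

26162 rpm

Overall ratio R = 4 × 3.1707 × 8.9375 = 113.35.
Required input speed = output speed × R = 230.8 × 113.35 = 26162 rpm.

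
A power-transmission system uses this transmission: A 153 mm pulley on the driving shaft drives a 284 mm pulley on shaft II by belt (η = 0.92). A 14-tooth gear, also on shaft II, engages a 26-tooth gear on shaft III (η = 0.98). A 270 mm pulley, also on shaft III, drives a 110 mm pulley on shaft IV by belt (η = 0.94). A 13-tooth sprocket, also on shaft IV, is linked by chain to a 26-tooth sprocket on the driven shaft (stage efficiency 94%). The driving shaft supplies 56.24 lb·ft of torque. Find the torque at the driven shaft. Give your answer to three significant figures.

Belt: ratio = 284/153 = 1.8562; torque at shaft II = 56.24 × 1.8562 × 0.92 = 96.042 lb·ft.
Gear mesh: ratio = 26/14 = 1.8571; torque at shaft III = 96.042 × 1.8571 × 0.98 = 174.8 lb·ft.
Belt: ratio = 110/270 = 0.40741; torque at shaft IV = 174.8 × 0.40741 × 0.94 = 66.94 lb·ft.
Chain: ratio = 26/13 = 2; torque at the driven shaft = 66.94 × 2 × 0.94 = 125.85 lb·ft.

126 lb·ft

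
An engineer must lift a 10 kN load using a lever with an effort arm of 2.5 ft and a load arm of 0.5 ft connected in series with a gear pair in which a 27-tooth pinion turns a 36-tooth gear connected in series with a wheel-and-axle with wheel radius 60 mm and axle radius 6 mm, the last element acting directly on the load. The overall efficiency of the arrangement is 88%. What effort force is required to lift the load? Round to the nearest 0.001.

Lever MA = effort arm / load arm = 2.5/0.5 = 5.
Gear pair MA = 36/27 = 1.3333.
Wheel-and-axle MA = R/r = 60/6 = 10.
Combined ideal MA = 5 × 1.3333 × 10 = 66.667.
Actual MA = 66.667 × 0.88 = 58.667.
Effort = load / actual MA = 10 / 58.667 = 0.17045 kN.

0.170 kN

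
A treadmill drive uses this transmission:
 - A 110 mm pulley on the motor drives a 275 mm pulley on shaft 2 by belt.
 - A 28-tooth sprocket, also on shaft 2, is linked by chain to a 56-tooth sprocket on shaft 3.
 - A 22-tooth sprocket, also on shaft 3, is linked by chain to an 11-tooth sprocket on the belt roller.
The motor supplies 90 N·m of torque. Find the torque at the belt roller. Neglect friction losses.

225 N·m

Belt: ratio = 275/110 = 2.5; torque at shaft 2 = 90 × 2.5 = 225 N·m.
Chain: ratio = 56/28 = 2; torque at shaft 3 = 225 × 2 = 450 N·m.
Chain: ratio = 11/22 = 0.5; torque at the belt roller = 450 × 0.5 = 225 N·m.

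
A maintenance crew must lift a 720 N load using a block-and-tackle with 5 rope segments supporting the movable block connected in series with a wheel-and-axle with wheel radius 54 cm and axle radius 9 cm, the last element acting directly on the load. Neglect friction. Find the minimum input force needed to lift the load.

24 N

Block-and-tackle MA = number of supporting rope parts = 5.
Wheel-and-axle MA = R/r = 54/9 = 6.
Combined ideal MA = 5 × 6 = 30.
Effort = load / MA = 720 / 30 = 24 N.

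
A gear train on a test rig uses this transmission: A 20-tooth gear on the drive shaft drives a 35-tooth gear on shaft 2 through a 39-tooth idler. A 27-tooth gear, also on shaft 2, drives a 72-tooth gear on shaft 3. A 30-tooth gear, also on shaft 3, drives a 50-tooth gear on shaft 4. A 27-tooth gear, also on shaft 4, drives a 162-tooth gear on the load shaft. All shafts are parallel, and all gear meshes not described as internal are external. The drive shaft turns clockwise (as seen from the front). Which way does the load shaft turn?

counterclockwise

the drive shaft → shaft 2: driver → idler → driven is 2 external meshes, 2 reversals → CW.
shaft 2 → shaft 3: external mesh, 1 reversal → CCW.
shaft 3 → shaft 4: external mesh, 1 reversal → CW.
shaft 4 → the load shaft: external mesh, 1 reversal → CCW.
5 reversals in total — an odd number — so the load shaft turns opposite to the drive shaft.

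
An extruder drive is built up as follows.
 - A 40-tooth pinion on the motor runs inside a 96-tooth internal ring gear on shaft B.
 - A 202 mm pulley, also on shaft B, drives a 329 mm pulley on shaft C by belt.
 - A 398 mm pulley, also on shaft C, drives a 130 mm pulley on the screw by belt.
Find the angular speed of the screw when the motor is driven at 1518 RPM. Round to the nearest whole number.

Internal gear: ratio = 96/40 = 2.4, so shaft B turns at 1518 / 2.4 = 632.5 RPM.
Belt: ratio = 329/202 = 1.6287, so shaft C turns at 632.5 / 1.6287 = 388.34 RPM.
Belt: ratio = 130/398 = 0.32663, so the screw turns at 388.34 / 0.32663 = 1188.9 RPM.

1189 RPM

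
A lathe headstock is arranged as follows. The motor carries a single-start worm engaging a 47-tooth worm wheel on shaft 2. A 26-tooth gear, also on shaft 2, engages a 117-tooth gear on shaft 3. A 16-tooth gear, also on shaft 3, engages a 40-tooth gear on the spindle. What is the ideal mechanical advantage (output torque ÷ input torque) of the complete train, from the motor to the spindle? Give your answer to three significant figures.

529

Each stage contributes driven/driver: worm 47/1 = 47, gear mesh 117/26 = 4.5, gear mesh 40/16 = 2.5.
Overall: 47 × 4.5 × 2.5 = 528.75.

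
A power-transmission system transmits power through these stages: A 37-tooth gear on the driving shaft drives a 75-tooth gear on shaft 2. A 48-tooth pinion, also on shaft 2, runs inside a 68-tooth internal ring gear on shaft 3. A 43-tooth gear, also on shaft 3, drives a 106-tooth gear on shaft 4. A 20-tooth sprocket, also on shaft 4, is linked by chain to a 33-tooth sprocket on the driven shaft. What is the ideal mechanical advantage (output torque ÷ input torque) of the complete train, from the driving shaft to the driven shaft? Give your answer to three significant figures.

Each stage contributes driven/driver: gear mesh 75/37 = 2.027, internal gear 68/48 = 1.4167, gear mesh 106/43 = 2.4651, chain 33/20 = 1.65.
Overall: 2.027 × 1.4167 × 2.4651 × 1.65 = 11.68.

11.7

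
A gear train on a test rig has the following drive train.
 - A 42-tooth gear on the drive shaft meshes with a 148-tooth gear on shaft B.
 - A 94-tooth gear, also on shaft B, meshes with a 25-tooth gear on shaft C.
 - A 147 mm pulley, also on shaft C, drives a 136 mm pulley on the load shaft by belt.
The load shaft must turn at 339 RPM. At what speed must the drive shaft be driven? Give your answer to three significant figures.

294 RPM

Overall ratio R = 3.5238 × 0.26596 × 0.92517 = 0.86705.
Required input speed = output speed × R = 339 × 0.86705 = 293.93 RPM.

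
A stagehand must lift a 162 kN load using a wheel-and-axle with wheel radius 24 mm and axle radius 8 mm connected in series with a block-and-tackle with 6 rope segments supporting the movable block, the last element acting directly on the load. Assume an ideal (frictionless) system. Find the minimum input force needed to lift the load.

9 kN

Wheel-and-axle MA = R/r = 24/8 = 3.
Block-and-tackle MA = number of supporting rope parts = 6.
Combined ideal MA = 3 × 6 = 18.
Effort = load / MA = 162 / 18 = 9 kN.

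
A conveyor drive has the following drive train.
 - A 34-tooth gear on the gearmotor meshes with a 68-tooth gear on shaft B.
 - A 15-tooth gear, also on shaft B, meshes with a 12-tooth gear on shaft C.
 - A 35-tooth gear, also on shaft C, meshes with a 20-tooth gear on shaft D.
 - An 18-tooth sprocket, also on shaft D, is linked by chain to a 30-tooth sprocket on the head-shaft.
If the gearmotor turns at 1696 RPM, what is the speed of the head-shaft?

1113 RPM

Gear mesh: ratio = 68/34 = 2, so shaft B turns at 1696 / 2 = 848 RPM.
Gear mesh: ratio = 12/15 = 0.8, so shaft C turns at 848 / 0.8 = 1060 RPM.
Gear mesh: ratio = 20/35 = 0.57143, so shaft D turns at 1060 / 0.57143 = 1855 RPM.
Chain: ratio = 30/18 = 1.6667, so the head-shaft turns at 1855 / 1.6667 = 1113 RPM.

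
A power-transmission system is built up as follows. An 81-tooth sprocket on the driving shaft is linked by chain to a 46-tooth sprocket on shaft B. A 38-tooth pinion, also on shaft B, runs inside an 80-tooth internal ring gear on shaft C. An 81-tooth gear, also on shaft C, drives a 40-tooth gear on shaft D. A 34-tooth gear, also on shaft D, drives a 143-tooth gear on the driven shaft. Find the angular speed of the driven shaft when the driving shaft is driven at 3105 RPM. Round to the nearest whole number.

1250 RPM

the driving shaft → shaft B (chain, 46/81): 3105 ÷ 0.5679 = 5467.5 RPM
shaft B → shaft C (internal gear, 80/38): 5467.5 ÷ 2.1053 = 2597.1 RPM
shaft C → shaft D (gear mesh, 40/81): 2597.1 ÷ 0.49383 = 5259.1 RPM
shaft D → the driven shaft (gear mesh, 143/34): 5259.1 ÷ 4.2059 = 1250.4 RPM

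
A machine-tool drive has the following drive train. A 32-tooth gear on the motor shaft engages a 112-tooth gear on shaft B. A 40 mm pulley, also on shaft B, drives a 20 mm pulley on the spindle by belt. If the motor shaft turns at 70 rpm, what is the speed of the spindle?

40 rpm

gear mesh 112/32 = 3.5 → 70/3.5 = 20 rpm
belt 20/40 = 0.5 → 20/0.5 = 40 rpm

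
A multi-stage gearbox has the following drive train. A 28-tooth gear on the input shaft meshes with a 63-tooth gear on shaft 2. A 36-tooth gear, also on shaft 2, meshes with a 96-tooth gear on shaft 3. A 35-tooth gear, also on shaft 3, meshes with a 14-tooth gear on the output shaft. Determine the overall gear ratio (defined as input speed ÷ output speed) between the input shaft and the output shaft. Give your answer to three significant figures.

2.40

Each stage contributes driven/driver: gear mesh 63/28 = 2.25, gear mesh 96/36 = 2.6667, gear mesh 14/35 = 0.4.
Overall: 2.25 × 2.6667 × 0.4 = 2.4.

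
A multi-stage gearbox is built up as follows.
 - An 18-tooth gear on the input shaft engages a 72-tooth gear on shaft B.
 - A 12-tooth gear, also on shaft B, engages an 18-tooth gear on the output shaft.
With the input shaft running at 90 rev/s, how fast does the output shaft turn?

15 rev/s

the input shaft → shaft B (gear mesh, 72/18): 90 ÷ 4 = 22.5 rev/s
shaft B → the output shaft (gear mesh, 18/12): 22.5 ÷ 1.5 = 15 rev/s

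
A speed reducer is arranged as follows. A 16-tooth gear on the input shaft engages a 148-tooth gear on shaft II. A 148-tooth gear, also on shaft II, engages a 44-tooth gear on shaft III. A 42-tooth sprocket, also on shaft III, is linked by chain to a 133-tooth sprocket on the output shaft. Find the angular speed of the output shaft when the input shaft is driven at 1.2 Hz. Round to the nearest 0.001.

0.138 Hz

Gear mesh: ratio = 148/16 = 9.25, so shaft II turns at 1.2 / 9.25 = 0.12973 Hz.
Gear mesh: ratio = 44/148 = 0.2973, so shaft III turns at 0.12973 / 0.2973 = 0.43636 Hz.
Chain: ratio = 133/42 = 3.1667, so the output shaft turns at 0.43636 / 3.1667 = 0.1378 Hz.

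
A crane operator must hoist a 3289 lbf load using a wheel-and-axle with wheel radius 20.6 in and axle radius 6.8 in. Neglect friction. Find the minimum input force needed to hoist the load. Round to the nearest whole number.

Wheel-and-axle MA = R/r = 20.6/6.8 = 3.0294.
Effort = load / MA = 3289 / 3.0294 = 1085.7 lbf.

1086 lbf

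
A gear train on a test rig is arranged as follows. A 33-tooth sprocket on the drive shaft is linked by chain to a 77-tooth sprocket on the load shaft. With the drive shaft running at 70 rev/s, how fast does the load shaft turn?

30 rev/s

Chain: ratio = 77/33 = 2.3333, so the load shaft turns at 70 / 2.3333 = 30 rev/s.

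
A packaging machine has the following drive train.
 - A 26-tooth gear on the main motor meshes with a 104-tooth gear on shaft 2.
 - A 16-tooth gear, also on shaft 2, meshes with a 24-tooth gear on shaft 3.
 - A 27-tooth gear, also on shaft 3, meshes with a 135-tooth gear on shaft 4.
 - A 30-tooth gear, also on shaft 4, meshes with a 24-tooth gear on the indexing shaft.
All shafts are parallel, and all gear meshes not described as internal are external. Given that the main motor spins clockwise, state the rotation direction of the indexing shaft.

the main motor → shaft 2: external mesh, 1 reversal → CCW.
shaft 2 → shaft 3: external mesh, 1 reversal → CW.
shaft 3 → shaft 4: external mesh, 1 reversal → CCW.
shaft 4 → the indexing shaft: external mesh, 1 reversal → CW.
4 reversals in total — an even number — so the indexing shaft turns the same way as the main motor.

clockwise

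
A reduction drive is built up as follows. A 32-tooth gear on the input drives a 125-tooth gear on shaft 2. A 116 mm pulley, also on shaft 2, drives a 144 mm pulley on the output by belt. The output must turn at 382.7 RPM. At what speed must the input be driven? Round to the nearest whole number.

Overall ratio R = 3.9062 × 1.2414 = 4.8491.
Required input speed = output speed × R = 382.7 × 4.8491 = 1855.8 RPM.

1856 RPM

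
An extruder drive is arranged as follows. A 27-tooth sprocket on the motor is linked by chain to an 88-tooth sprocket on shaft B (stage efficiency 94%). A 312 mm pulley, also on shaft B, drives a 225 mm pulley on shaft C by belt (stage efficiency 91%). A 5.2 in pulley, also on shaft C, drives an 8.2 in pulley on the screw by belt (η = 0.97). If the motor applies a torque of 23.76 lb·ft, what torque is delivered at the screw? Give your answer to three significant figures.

73.1 lb·ft

After the chain (88/27): 23.76 × 3.2593 × 0.94 = 72.794 lb·ft
After the belt (225/312): 72.794 × 0.72115 × 0.91 = 47.771 lb·ft
After the belt (8.2/5.2): 47.771 × 1.5769 × 0.97 = 73.071 lb·ft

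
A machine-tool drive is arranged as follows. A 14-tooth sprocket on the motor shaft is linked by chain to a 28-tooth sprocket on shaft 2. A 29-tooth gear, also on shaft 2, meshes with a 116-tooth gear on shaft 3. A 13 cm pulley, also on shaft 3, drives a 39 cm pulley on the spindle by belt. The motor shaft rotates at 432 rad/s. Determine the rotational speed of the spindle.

18 rad/s

Chain: ratio = 28/14 = 2, so shaft 2 turns at 432 / 2 = 216 rad/s.
Gear mesh: ratio = 116/29 = 4, so shaft 3 turns at 216 / 4 = 54 rad/s.
Belt: ratio = 39/13 = 3, so the spindle turns at 54 / 3 = 18 rad/s.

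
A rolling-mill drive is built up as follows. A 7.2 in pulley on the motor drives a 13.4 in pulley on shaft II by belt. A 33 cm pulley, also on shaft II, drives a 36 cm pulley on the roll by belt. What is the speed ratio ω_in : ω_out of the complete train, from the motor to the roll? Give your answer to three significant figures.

2.03

Each stage contributes driven/driver: belt 13.4/7.2 = 1.8611, belt 36/33 = 1.0909.
Overall: 1.8611 × 1.0909 = 2.0303.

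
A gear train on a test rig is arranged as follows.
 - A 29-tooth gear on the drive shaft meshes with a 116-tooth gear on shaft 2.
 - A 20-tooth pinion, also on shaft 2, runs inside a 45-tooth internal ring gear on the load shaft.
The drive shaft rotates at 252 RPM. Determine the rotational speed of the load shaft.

28 RPM

Gear mesh: ratio = 116/29 = 4, so shaft 2 turns at 252 / 4 = 63 RPM.
Internal gear: ratio = 45/20 = 2.25, so the load shaft turns at 63 / 2.25 = 28 RPM.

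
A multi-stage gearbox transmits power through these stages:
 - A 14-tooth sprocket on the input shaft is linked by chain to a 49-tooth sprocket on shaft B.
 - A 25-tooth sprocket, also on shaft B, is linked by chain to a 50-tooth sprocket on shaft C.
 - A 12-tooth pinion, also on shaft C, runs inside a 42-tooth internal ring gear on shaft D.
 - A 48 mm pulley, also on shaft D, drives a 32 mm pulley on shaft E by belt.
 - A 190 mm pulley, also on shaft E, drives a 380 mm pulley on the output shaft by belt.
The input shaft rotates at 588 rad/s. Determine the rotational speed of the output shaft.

Chain: ratio = 49/14 = 3.5, so shaft B turns at 588 / 3.5 = 168 rad/s.
Chain: ratio = 50/25 = 2, so shaft C turns at 168 / 2 = 84 rad/s.
Internal gear: ratio = 42/12 = 3.5, so shaft D turns at 84 / 3.5 = 24 rad/s.
Belt: ratio = 32/48 = 0.66667, so shaft E turns at 24 / 0.66667 = 36 rad/s.
Belt: ratio = 380/190 = 2, so the output shaft turns at 36 / 2 = 18 rad/s.

18 rad/s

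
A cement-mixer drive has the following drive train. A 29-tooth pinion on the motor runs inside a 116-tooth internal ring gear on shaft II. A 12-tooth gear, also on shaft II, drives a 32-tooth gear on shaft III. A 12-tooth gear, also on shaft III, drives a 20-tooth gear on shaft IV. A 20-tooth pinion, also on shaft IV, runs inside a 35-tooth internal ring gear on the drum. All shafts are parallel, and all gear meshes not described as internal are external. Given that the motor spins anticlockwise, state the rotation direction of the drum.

the motor → shaft II: internal mesh, same direction → CCW.
shaft II → shaft III: external mesh, 1 reversal → CW.
shaft III → shaft IV: external mesh, 1 reversal → CCW.
shaft IV → the drum: internal mesh, same direction → CCW.
2 reversals in total — an even number — so the drum turns the same way as the motor.

anticlockwise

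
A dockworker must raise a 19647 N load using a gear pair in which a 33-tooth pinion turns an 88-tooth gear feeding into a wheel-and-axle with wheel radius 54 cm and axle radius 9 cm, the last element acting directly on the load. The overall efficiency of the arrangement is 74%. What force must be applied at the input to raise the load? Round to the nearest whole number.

Gear pair MA = 88/33 = 2.6667.
Wheel-and-axle MA = R/r = 54/9 = 6.
Combined ideal MA = 2.6667 × 6 = 16.
Actual MA = 16 × 0.74 = 11.84.
Effort = load / actual MA = 19647 / 11.84 = 1659.4 N.

1659 N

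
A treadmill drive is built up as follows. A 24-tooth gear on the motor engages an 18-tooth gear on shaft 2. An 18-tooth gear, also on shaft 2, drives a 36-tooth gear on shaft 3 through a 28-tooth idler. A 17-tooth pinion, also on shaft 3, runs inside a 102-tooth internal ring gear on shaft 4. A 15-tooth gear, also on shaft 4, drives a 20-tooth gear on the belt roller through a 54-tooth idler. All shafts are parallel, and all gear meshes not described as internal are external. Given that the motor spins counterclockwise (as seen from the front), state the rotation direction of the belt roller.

clockwise

the motor → shaft 2: external mesh, 1 reversal → CW.
shaft 2 → shaft 3: driver → idler → driven is 2 external meshes, 2 reversals → CW.
shaft 3 → shaft 4: internal mesh, same direction → CW.
shaft 4 → the belt roller: driver → idler → driven is 2 external meshes, 2 reversals → CW.
5 reversals in total — an odd number — so the belt roller turns opposite to the motor.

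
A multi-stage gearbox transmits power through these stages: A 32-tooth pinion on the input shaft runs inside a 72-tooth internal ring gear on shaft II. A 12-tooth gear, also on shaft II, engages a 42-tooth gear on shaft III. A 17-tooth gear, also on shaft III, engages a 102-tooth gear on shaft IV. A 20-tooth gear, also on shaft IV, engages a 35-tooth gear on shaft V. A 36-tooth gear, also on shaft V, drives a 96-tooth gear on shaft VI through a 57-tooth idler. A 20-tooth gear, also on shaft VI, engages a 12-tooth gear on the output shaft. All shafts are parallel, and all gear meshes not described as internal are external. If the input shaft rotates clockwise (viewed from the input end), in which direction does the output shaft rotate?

clockwise

the input shaft → shaft II: internal mesh, same direction → CW.
shaft II → shaft III: external mesh, 1 reversal → CCW.
shaft III → shaft IV: external mesh, 1 reversal → CW.
shaft IV → shaft V: external mesh, 1 reversal → CCW.
shaft V → shaft VI: driver → idler → driven is 2 external meshes, 2 reversals → CCW.
shaft VI → the output shaft: external mesh, 1 reversal → CW.
6 reversals in total — an even number — so the output shaft turns the same way as the input shaft.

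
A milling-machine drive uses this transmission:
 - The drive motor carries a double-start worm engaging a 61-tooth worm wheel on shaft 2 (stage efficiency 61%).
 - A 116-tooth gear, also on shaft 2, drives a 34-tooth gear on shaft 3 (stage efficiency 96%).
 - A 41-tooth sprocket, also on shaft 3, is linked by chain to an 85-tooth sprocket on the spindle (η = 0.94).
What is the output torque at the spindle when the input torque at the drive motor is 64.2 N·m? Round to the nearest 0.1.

Worm: ratio = 61/2 = 30.5; torque at shaft 2 = 64.2 × 30.5 × 0.61 = 1194.4 N·m.
Gear mesh: ratio = 34/116 = 0.2931; torque at shaft 3 = 1194.4 × 0.2931 × 0.96 = 336.09 N·m.
Chain: ratio = 85/41 = 2.0732; torque at the spindle = 336.09 × 2.0732 × 0.94 = 654.97 N·m.

655.0 N·m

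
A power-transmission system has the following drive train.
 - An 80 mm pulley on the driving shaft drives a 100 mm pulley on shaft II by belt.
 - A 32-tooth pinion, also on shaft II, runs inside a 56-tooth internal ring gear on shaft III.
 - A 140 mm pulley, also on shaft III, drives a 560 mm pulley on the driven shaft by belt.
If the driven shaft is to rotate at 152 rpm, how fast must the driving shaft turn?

Overall ratio R = 1.25 × 1.75 × 4 = 8.75.
Required input speed = output speed × R = 152 × 8.75 = 1330 rpm.

1330 rpm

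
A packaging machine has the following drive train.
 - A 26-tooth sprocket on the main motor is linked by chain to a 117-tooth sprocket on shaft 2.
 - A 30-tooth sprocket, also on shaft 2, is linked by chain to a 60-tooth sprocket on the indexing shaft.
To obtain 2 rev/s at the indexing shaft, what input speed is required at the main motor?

18 rev/s

Overall ratio R = 4.5 × 2 = 9.
Required input speed = output speed × R = 2 × 9 = 18 rev/s.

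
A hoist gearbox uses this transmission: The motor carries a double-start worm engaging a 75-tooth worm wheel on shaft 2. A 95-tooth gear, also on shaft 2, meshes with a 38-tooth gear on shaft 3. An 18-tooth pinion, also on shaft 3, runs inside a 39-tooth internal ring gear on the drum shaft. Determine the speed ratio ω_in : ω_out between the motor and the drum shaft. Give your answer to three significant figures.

32.5

Each stage contributes driven/driver: worm 75/2 = 37.5, gear mesh 38/95 = 0.4, internal gear 39/18 = 2.1667.
Overall: 37.5 × 0.4 × 2.1667 = 32.5.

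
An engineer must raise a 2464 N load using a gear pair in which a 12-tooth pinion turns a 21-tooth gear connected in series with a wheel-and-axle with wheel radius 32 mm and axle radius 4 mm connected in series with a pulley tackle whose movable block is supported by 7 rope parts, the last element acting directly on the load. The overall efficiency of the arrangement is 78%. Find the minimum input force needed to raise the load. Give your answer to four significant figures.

Gear pair MA = 21/12 = 1.75.
Wheel-and-axle MA = R/r = 32/4 = 8.
Block-and-tackle MA = number of supporting rope parts = 7.
Combined ideal MA = 1.75 × 8 × 7 = 98.
Actual MA = 98 × 0.78 = 76.44.
Effort = load / actual MA = 2464 / 76.44 = 32.234 N.

32.23 N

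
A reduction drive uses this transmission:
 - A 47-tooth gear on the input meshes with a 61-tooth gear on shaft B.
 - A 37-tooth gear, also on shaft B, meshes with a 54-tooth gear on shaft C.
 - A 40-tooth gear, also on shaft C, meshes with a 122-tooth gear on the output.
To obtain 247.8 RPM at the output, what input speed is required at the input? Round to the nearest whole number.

1432 RPM

Overall ratio R = 1.2979 × 1.4595 × 3.05 = 5.7773.
Required input speed = output speed × R = 247.8 × 5.7773 = 1431.6 RPM.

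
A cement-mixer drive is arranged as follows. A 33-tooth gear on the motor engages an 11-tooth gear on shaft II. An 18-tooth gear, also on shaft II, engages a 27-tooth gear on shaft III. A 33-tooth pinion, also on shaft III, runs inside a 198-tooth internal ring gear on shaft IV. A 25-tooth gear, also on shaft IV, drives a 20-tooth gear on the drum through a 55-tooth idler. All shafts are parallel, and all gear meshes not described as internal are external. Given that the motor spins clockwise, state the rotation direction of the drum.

the motor → shaft II: external mesh, 1 reversal → CCW.
shaft II → shaft III: external mesh, 1 reversal → CW.
shaft III → shaft IV: internal mesh, same direction → CW.
shaft IV → the drum: driver → idler → driven is 2 external meshes, 2 reversals → CW.
4 reversals in total — an even number — so the drum turns the same way as the motor.

clockwise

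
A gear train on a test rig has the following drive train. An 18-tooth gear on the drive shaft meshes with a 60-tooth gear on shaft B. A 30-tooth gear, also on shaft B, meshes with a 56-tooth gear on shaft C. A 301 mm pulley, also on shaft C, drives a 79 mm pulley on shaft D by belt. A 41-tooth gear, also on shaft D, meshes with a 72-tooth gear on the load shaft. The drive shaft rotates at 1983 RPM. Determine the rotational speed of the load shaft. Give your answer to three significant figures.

the drive shaft → shaft B (gear mesh, 60/18): 1983 ÷ 3.3333 = 594.9 RPM
shaft B → shaft C (gear mesh, 56/30): 594.9 ÷ 1.8667 = 318.7 RPM
shaft C → shaft D (belt, 79/301): 318.7 ÷ 0.26246 = 1214.3 RPM
shaft D → the load shaft (gear mesh, 72/41): 1214.3 ÷ 1.7561 = 691.46 RPM

691 RPM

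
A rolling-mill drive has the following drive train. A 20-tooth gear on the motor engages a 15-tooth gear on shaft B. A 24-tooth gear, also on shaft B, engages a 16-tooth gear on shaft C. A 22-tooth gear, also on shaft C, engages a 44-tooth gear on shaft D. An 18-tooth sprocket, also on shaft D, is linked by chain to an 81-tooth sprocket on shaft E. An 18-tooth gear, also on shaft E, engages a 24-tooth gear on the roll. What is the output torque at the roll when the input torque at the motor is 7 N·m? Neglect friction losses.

42 N·m

After the gear mesh (15/20): 7 × 0.75 = 5.25 N·m
After the gear mesh (16/24): 5.25 × 0.66667 = 3.5 N·m
After the gear mesh (44/22): 3.5 × 2 = 7 N·m
After the chain (81/18): 7 × 4.5 = 31.5 N·m
After the gear mesh (24/18): 31.5 × 1.3333 = 42 N·m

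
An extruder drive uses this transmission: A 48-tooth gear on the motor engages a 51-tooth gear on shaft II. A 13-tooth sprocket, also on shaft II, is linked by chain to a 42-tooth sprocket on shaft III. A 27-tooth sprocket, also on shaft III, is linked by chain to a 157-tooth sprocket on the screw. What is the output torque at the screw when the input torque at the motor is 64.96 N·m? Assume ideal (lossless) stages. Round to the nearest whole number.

1297 N·m

gear mesh 51/48 = 1.0625 → τ = 64.96·1.0625 = 69.02 N·m
chain 42/13 = 3.2308 → τ = 69.02·3.2308 = 222.99 N·m
chain 157/27 = 5.8148 → τ = 222.99·5.8148 = 1296.6 N·m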